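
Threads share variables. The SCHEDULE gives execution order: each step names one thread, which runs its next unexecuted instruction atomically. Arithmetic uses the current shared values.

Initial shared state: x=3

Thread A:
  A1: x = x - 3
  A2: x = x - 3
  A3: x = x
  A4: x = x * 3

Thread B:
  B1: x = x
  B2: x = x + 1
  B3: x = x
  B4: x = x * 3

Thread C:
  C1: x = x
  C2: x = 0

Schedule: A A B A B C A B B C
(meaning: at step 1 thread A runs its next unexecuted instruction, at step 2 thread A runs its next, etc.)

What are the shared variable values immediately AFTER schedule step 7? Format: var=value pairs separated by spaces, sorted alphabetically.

Step 1: thread A executes A1 (x = x - 3). Shared: x=0. PCs: A@1 B@0 C@0
Step 2: thread A executes A2 (x = x - 3). Shared: x=-3. PCs: A@2 B@0 C@0
Step 3: thread B executes B1 (x = x). Shared: x=-3. PCs: A@2 B@1 C@0
Step 4: thread A executes A3 (x = x). Shared: x=-3. PCs: A@3 B@1 C@0
Step 5: thread B executes B2 (x = x + 1). Shared: x=-2. PCs: A@3 B@2 C@0
Step 6: thread C executes C1 (x = x). Shared: x=-2. PCs: A@3 B@2 C@1
Step 7: thread A executes A4 (x = x * 3). Shared: x=-6. PCs: A@4 B@2 C@1

Answer: x=-6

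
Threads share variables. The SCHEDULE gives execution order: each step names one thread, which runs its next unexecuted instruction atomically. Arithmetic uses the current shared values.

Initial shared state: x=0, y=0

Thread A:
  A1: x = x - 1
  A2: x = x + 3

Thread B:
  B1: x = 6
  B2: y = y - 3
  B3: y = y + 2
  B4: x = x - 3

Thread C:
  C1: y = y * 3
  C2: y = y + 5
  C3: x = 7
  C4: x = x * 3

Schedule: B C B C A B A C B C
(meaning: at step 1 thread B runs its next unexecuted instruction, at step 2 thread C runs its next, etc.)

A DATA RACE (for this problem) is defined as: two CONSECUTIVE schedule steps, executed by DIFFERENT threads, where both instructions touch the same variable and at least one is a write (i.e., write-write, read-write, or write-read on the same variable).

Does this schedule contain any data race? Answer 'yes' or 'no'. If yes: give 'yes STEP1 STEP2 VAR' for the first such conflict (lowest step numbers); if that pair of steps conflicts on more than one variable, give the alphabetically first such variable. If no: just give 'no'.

Answer: yes 2 3 y

Derivation:
Steps 1,2: B(r=-,w=x) vs C(r=y,w=y). No conflict.
Steps 2,3: C(y = y * 3) vs B(y = y - 3). RACE on y (W-W).
Steps 3,4: B(y = y - 3) vs C(y = y + 5). RACE on y (W-W).
Steps 4,5: C(r=y,w=y) vs A(r=x,w=x). No conflict.
Steps 5,6: A(r=x,w=x) vs B(r=y,w=y). No conflict.
Steps 6,7: B(r=y,w=y) vs A(r=x,w=x). No conflict.
Steps 7,8: A(x = x + 3) vs C(x = 7). RACE on x (W-W).
Steps 8,9: C(x = 7) vs B(x = x - 3). RACE on x (W-W).
Steps 9,10: B(x = x - 3) vs C(x = x * 3). RACE on x (W-W).
First conflict at steps 2,3.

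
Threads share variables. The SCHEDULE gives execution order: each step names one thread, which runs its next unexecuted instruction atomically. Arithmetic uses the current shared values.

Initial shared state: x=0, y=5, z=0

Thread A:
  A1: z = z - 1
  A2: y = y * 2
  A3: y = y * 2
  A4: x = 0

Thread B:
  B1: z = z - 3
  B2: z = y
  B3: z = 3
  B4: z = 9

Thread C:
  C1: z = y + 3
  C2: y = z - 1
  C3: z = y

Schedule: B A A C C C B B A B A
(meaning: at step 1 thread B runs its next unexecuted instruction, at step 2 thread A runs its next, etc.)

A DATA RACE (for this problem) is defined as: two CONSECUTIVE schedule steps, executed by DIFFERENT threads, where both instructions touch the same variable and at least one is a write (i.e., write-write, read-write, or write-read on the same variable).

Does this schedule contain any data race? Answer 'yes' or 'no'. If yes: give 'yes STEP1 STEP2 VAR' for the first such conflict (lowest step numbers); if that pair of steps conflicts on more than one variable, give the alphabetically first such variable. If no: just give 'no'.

Steps 1,2: B(z = z - 3) vs A(z = z - 1). RACE on z (W-W).
Steps 2,3: same thread (A). No race.
Steps 3,4: A(y = y * 2) vs C(z = y + 3). RACE on y (W-R).
Steps 4,5: same thread (C). No race.
Steps 5,6: same thread (C). No race.
Steps 6,7: C(z = y) vs B(z = y). RACE on z (W-W).
Steps 7,8: same thread (B). No race.
Steps 8,9: B(r=-,w=z) vs A(r=y,w=y). No conflict.
Steps 9,10: A(r=y,w=y) vs B(r=-,w=z). No conflict.
Steps 10,11: B(r=-,w=z) vs A(r=-,w=x). No conflict.
First conflict at steps 1,2.

Answer: yes 1 2 z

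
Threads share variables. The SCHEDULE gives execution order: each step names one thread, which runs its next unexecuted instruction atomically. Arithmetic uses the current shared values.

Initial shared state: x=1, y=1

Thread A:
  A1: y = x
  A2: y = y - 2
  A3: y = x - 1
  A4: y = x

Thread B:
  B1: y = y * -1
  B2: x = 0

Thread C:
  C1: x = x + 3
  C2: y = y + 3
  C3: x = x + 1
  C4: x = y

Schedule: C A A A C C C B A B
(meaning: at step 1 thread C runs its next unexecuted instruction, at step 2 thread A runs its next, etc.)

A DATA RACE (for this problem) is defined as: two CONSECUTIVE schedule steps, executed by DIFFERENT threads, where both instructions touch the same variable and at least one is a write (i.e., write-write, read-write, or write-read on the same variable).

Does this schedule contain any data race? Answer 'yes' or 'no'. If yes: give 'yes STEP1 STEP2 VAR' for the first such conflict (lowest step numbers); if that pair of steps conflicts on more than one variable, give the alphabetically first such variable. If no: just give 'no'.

Steps 1,2: C(x = x + 3) vs A(y = x). RACE on x (W-R).
Steps 2,3: same thread (A). No race.
Steps 3,4: same thread (A). No race.
Steps 4,5: A(y = x - 1) vs C(y = y + 3). RACE on y (W-W).
Steps 5,6: same thread (C). No race.
Steps 6,7: same thread (C). No race.
Steps 7,8: C(x = y) vs B(y = y * -1). RACE on y (R-W).
Steps 8,9: B(y = y * -1) vs A(y = x). RACE on y (W-W).
Steps 9,10: A(y = x) vs B(x = 0). RACE on x (R-W).
First conflict at steps 1,2.

Answer: yes 1 2 x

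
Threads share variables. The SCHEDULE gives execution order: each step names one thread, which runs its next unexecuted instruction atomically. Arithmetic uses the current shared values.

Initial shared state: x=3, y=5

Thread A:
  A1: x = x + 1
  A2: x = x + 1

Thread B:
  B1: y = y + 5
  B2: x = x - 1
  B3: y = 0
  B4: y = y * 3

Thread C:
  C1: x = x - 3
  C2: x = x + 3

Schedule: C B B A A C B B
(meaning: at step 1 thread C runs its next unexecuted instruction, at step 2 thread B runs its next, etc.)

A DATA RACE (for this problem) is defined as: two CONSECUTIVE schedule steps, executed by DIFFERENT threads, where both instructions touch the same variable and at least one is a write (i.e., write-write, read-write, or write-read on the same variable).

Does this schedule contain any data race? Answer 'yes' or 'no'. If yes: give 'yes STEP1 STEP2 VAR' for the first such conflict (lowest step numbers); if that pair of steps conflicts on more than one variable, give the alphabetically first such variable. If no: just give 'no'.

Steps 1,2: C(r=x,w=x) vs B(r=y,w=y). No conflict.
Steps 2,3: same thread (B). No race.
Steps 3,4: B(x = x - 1) vs A(x = x + 1). RACE on x (W-W).
Steps 4,5: same thread (A). No race.
Steps 5,6: A(x = x + 1) vs C(x = x + 3). RACE on x (W-W).
Steps 6,7: C(r=x,w=x) vs B(r=-,w=y). No conflict.
Steps 7,8: same thread (B). No race.
First conflict at steps 3,4.

Answer: yes 3 4 x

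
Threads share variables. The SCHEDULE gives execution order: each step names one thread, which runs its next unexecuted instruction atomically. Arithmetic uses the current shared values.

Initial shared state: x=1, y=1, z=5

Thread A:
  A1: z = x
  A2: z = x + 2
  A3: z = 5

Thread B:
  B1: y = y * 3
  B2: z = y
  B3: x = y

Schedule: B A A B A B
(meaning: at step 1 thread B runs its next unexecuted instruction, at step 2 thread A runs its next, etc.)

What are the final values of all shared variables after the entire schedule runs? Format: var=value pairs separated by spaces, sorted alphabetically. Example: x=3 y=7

Answer: x=3 y=3 z=5

Derivation:
Step 1: thread B executes B1 (y = y * 3). Shared: x=1 y=3 z=5. PCs: A@0 B@1
Step 2: thread A executes A1 (z = x). Shared: x=1 y=3 z=1. PCs: A@1 B@1
Step 3: thread A executes A2 (z = x + 2). Shared: x=1 y=3 z=3. PCs: A@2 B@1
Step 4: thread B executes B2 (z = y). Shared: x=1 y=3 z=3. PCs: A@2 B@2
Step 5: thread A executes A3 (z = 5). Shared: x=1 y=3 z=5. PCs: A@3 B@2
Step 6: thread B executes B3 (x = y). Shared: x=3 y=3 z=5. PCs: A@3 B@3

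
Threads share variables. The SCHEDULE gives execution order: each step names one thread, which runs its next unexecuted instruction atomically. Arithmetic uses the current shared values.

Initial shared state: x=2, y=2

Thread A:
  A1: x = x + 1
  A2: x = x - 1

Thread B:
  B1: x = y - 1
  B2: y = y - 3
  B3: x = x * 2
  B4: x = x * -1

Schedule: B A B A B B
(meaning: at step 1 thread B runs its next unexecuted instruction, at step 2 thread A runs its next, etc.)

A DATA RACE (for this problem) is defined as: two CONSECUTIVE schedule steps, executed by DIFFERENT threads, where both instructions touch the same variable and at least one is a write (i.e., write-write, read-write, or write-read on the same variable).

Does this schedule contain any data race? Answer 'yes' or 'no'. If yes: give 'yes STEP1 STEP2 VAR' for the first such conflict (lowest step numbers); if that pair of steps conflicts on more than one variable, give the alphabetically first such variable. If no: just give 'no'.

Answer: yes 1 2 x

Derivation:
Steps 1,2: B(x = y - 1) vs A(x = x + 1). RACE on x (W-W).
Steps 2,3: A(r=x,w=x) vs B(r=y,w=y). No conflict.
Steps 3,4: B(r=y,w=y) vs A(r=x,w=x). No conflict.
Steps 4,5: A(x = x - 1) vs B(x = x * 2). RACE on x (W-W).
Steps 5,6: same thread (B). No race.
First conflict at steps 1,2.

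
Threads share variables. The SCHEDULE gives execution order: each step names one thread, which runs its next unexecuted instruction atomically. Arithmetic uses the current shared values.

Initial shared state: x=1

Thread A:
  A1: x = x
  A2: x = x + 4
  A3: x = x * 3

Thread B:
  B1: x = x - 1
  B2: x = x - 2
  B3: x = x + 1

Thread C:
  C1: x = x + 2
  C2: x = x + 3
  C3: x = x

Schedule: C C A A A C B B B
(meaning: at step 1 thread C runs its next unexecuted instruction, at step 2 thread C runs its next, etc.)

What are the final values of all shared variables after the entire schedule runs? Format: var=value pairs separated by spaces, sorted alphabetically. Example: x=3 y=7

Answer: x=28

Derivation:
Step 1: thread C executes C1 (x = x + 2). Shared: x=3. PCs: A@0 B@0 C@1
Step 2: thread C executes C2 (x = x + 3). Shared: x=6. PCs: A@0 B@0 C@2
Step 3: thread A executes A1 (x = x). Shared: x=6. PCs: A@1 B@0 C@2
Step 4: thread A executes A2 (x = x + 4). Shared: x=10. PCs: A@2 B@0 C@2
Step 5: thread A executes A3 (x = x * 3). Shared: x=30. PCs: A@3 B@0 C@2
Step 6: thread C executes C3 (x = x). Shared: x=30. PCs: A@3 B@0 C@3
Step 7: thread B executes B1 (x = x - 1). Shared: x=29. PCs: A@3 B@1 C@3
Step 8: thread B executes B2 (x = x - 2). Shared: x=27. PCs: A@3 B@2 C@3
Step 9: thread B executes B3 (x = x + 1). Shared: x=28. PCs: A@3 B@3 C@3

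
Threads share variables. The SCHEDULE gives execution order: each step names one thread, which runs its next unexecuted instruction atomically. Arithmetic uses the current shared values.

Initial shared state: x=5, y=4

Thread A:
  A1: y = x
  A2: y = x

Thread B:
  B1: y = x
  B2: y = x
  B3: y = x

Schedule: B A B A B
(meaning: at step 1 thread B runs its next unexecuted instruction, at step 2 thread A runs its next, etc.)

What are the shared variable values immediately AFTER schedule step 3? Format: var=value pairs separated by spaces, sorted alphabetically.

Answer: x=5 y=5

Derivation:
Step 1: thread B executes B1 (y = x). Shared: x=5 y=5. PCs: A@0 B@1
Step 2: thread A executes A1 (y = x). Shared: x=5 y=5. PCs: A@1 B@1
Step 3: thread B executes B2 (y = x). Shared: x=5 y=5. PCs: A@1 B@2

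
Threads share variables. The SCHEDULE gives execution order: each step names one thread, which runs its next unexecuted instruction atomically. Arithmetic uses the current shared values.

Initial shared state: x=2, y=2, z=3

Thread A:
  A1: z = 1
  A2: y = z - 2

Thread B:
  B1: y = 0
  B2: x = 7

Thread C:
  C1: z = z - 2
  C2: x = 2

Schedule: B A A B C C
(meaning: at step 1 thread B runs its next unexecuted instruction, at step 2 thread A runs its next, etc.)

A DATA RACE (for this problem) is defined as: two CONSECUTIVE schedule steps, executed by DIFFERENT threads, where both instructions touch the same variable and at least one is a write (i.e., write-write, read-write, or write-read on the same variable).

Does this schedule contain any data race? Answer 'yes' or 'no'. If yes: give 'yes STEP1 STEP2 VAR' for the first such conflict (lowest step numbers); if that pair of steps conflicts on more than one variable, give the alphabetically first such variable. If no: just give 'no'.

Answer: no

Derivation:
Steps 1,2: B(r=-,w=y) vs A(r=-,w=z). No conflict.
Steps 2,3: same thread (A). No race.
Steps 3,4: A(r=z,w=y) vs B(r=-,w=x). No conflict.
Steps 4,5: B(r=-,w=x) vs C(r=z,w=z). No conflict.
Steps 5,6: same thread (C). No race.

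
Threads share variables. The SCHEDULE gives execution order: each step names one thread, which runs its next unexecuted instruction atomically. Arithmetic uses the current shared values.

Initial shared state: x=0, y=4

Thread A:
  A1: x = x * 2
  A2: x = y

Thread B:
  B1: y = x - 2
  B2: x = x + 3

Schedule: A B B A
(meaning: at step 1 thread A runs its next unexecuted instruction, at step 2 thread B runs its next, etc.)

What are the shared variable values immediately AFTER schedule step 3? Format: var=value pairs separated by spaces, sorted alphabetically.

Answer: x=3 y=-2

Derivation:
Step 1: thread A executes A1 (x = x * 2). Shared: x=0 y=4. PCs: A@1 B@0
Step 2: thread B executes B1 (y = x - 2). Shared: x=0 y=-2. PCs: A@1 B@1
Step 3: thread B executes B2 (x = x + 3). Shared: x=3 y=-2. PCs: A@1 B@2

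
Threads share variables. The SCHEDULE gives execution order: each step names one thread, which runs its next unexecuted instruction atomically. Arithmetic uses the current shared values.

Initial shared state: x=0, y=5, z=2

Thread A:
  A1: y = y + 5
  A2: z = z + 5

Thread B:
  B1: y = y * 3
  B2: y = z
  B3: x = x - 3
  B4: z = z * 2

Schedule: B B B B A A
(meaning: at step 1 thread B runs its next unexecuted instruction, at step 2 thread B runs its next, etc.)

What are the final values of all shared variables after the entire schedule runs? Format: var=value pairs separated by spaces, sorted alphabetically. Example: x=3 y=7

Answer: x=-3 y=7 z=9

Derivation:
Step 1: thread B executes B1 (y = y * 3). Shared: x=0 y=15 z=2. PCs: A@0 B@1
Step 2: thread B executes B2 (y = z). Shared: x=0 y=2 z=2. PCs: A@0 B@2
Step 3: thread B executes B3 (x = x - 3). Shared: x=-3 y=2 z=2. PCs: A@0 B@3
Step 4: thread B executes B4 (z = z * 2). Shared: x=-3 y=2 z=4. PCs: A@0 B@4
Step 5: thread A executes A1 (y = y + 5). Shared: x=-3 y=7 z=4. PCs: A@1 B@4
Step 6: thread A executes A2 (z = z + 5). Shared: x=-3 y=7 z=9. PCs: A@2 B@4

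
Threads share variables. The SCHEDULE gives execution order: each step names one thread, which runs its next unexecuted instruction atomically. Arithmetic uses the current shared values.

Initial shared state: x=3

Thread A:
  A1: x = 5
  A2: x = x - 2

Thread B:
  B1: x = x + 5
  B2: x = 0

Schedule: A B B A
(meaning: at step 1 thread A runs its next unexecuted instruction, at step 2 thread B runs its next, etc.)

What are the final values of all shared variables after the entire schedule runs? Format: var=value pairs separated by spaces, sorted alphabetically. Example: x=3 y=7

Answer: x=-2

Derivation:
Step 1: thread A executes A1 (x = 5). Shared: x=5. PCs: A@1 B@0
Step 2: thread B executes B1 (x = x + 5). Shared: x=10. PCs: A@1 B@1
Step 3: thread B executes B2 (x = 0). Shared: x=0. PCs: A@1 B@2
Step 4: thread A executes A2 (x = x - 2). Shared: x=-2. PCs: A@2 B@2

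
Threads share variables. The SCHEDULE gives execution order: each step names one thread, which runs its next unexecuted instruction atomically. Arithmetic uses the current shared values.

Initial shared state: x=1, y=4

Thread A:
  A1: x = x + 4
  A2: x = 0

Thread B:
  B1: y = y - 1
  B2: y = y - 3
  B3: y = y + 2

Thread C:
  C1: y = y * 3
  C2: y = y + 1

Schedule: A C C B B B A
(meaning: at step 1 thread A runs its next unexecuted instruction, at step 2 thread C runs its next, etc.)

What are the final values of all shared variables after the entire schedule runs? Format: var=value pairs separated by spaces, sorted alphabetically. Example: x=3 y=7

Answer: x=0 y=11

Derivation:
Step 1: thread A executes A1 (x = x + 4). Shared: x=5 y=4. PCs: A@1 B@0 C@0
Step 2: thread C executes C1 (y = y * 3). Shared: x=5 y=12. PCs: A@1 B@0 C@1
Step 3: thread C executes C2 (y = y + 1). Shared: x=5 y=13. PCs: A@1 B@0 C@2
Step 4: thread B executes B1 (y = y - 1). Shared: x=5 y=12. PCs: A@1 B@1 C@2
Step 5: thread B executes B2 (y = y - 3). Shared: x=5 y=9. PCs: A@1 B@2 C@2
Step 6: thread B executes B3 (y = y + 2). Shared: x=5 y=11. PCs: A@1 B@3 C@2
Step 7: thread A executes A2 (x = 0). Shared: x=0 y=11. PCs: A@2 B@3 C@2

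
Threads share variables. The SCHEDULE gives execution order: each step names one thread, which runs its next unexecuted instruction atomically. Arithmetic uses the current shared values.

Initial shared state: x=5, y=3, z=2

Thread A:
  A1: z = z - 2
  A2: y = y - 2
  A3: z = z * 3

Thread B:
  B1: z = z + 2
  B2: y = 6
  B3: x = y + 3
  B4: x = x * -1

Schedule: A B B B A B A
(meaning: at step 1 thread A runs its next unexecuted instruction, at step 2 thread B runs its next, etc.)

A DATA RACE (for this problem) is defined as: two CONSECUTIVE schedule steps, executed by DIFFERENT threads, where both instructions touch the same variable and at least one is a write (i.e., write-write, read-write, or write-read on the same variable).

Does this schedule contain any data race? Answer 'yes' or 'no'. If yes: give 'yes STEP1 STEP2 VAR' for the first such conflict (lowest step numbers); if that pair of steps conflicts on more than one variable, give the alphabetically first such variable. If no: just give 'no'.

Answer: yes 1 2 z

Derivation:
Steps 1,2: A(z = z - 2) vs B(z = z + 2). RACE on z (W-W).
Steps 2,3: same thread (B). No race.
Steps 3,4: same thread (B). No race.
Steps 4,5: B(x = y + 3) vs A(y = y - 2). RACE on y (R-W).
Steps 5,6: A(r=y,w=y) vs B(r=x,w=x). No conflict.
Steps 6,7: B(r=x,w=x) vs A(r=z,w=z). No conflict.
First conflict at steps 1,2.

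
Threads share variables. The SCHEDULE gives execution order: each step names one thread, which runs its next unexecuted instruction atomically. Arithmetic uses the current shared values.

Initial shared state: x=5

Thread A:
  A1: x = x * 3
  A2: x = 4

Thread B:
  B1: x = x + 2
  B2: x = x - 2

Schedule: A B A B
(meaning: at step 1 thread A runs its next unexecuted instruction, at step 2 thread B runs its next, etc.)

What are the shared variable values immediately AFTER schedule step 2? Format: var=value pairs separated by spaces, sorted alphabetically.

Step 1: thread A executes A1 (x = x * 3). Shared: x=15. PCs: A@1 B@0
Step 2: thread B executes B1 (x = x + 2). Shared: x=17. PCs: A@1 B@1

Answer: x=17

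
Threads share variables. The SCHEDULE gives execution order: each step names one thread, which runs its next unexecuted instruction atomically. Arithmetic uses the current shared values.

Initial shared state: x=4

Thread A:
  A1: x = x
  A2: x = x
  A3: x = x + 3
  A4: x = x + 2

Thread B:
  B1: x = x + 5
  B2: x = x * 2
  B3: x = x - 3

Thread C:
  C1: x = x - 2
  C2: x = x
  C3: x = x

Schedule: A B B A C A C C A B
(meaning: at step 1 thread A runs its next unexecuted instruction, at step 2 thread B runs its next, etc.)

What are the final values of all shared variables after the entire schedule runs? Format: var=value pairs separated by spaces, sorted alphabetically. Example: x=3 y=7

Answer: x=18

Derivation:
Step 1: thread A executes A1 (x = x). Shared: x=4. PCs: A@1 B@0 C@0
Step 2: thread B executes B1 (x = x + 5). Shared: x=9. PCs: A@1 B@1 C@0
Step 3: thread B executes B2 (x = x * 2). Shared: x=18. PCs: A@1 B@2 C@0
Step 4: thread A executes A2 (x = x). Shared: x=18. PCs: A@2 B@2 C@0
Step 5: thread C executes C1 (x = x - 2). Shared: x=16. PCs: A@2 B@2 C@1
Step 6: thread A executes A3 (x = x + 3). Shared: x=19. PCs: A@3 B@2 C@1
Step 7: thread C executes C2 (x = x). Shared: x=19. PCs: A@3 B@2 C@2
Step 8: thread C executes C3 (x = x). Shared: x=19. PCs: A@3 B@2 C@3
Step 9: thread A executes A4 (x = x + 2). Shared: x=21. PCs: A@4 B@2 C@3
Step 10: thread B executes B3 (x = x - 3). Shared: x=18. PCs: A@4 B@3 C@3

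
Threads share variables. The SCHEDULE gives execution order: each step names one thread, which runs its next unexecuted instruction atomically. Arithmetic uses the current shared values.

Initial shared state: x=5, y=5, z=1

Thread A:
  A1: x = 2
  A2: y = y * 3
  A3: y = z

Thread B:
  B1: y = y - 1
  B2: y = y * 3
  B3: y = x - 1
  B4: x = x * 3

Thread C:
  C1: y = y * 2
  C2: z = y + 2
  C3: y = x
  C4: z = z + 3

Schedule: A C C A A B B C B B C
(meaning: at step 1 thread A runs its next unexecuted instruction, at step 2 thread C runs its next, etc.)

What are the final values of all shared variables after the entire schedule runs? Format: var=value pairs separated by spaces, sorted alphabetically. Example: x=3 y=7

Answer: x=6 y=1 z=15

Derivation:
Step 1: thread A executes A1 (x = 2). Shared: x=2 y=5 z=1. PCs: A@1 B@0 C@0
Step 2: thread C executes C1 (y = y * 2). Shared: x=2 y=10 z=1. PCs: A@1 B@0 C@1
Step 3: thread C executes C2 (z = y + 2). Shared: x=2 y=10 z=12. PCs: A@1 B@0 C@2
Step 4: thread A executes A2 (y = y * 3). Shared: x=2 y=30 z=12. PCs: A@2 B@0 C@2
Step 5: thread A executes A3 (y = z). Shared: x=2 y=12 z=12. PCs: A@3 B@0 C@2
Step 6: thread B executes B1 (y = y - 1). Shared: x=2 y=11 z=12. PCs: A@3 B@1 C@2
Step 7: thread B executes B2 (y = y * 3). Shared: x=2 y=33 z=12. PCs: A@3 B@2 C@2
Step 8: thread C executes C3 (y = x). Shared: x=2 y=2 z=12. PCs: A@3 B@2 C@3
Step 9: thread B executes B3 (y = x - 1). Shared: x=2 y=1 z=12. PCs: A@3 B@3 C@3
Step 10: thread B executes B4 (x = x * 3). Shared: x=6 y=1 z=12. PCs: A@3 B@4 C@3
Step 11: thread C executes C4 (z = z + 3). Shared: x=6 y=1 z=15. PCs: A@3 B@4 C@4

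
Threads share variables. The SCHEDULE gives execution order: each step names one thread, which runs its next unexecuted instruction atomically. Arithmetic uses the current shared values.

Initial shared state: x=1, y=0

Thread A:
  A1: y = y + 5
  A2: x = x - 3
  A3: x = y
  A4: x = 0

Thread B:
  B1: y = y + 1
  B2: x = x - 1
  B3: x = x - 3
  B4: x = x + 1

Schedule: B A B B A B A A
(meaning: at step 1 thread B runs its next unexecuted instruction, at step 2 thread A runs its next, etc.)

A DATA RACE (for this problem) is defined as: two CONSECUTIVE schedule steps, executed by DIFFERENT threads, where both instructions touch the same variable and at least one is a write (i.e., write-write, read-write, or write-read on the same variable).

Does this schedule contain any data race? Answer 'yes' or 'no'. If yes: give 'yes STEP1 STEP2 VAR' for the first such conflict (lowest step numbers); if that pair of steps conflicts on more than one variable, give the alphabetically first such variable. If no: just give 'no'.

Answer: yes 1 2 y

Derivation:
Steps 1,2: B(y = y + 1) vs A(y = y + 5). RACE on y (W-W).
Steps 2,3: A(r=y,w=y) vs B(r=x,w=x). No conflict.
Steps 3,4: same thread (B). No race.
Steps 4,5: B(x = x - 3) vs A(x = x - 3). RACE on x (W-W).
Steps 5,6: A(x = x - 3) vs B(x = x + 1). RACE on x (W-W).
Steps 6,7: B(x = x + 1) vs A(x = y). RACE on x (W-W).
Steps 7,8: same thread (A). No race.
First conflict at steps 1,2.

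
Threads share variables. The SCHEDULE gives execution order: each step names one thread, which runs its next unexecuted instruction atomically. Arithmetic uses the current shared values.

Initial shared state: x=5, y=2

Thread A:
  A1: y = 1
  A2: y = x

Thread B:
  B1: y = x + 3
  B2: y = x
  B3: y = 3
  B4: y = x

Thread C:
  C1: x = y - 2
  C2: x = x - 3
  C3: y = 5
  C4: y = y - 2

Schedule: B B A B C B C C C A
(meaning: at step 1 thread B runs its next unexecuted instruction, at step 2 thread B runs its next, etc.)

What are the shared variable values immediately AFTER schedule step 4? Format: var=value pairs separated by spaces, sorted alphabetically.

Answer: x=5 y=3

Derivation:
Step 1: thread B executes B1 (y = x + 3). Shared: x=5 y=8. PCs: A@0 B@1 C@0
Step 2: thread B executes B2 (y = x). Shared: x=5 y=5. PCs: A@0 B@2 C@0
Step 3: thread A executes A1 (y = 1). Shared: x=5 y=1. PCs: A@1 B@2 C@0
Step 4: thread B executes B3 (y = 3). Shared: x=5 y=3. PCs: A@1 B@3 C@0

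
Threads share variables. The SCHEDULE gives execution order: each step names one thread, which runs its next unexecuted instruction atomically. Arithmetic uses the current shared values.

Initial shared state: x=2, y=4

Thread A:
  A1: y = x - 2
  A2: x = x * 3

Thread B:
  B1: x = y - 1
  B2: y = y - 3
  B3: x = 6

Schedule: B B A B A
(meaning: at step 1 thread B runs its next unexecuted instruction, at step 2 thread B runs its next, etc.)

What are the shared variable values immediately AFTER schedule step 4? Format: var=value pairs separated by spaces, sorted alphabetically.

Step 1: thread B executes B1 (x = y - 1). Shared: x=3 y=4. PCs: A@0 B@1
Step 2: thread B executes B2 (y = y - 3). Shared: x=3 y=1. PCs: A@0 B@2
Step 3: thread A executes A1 (y = x - 2). Shared: x=3 y=1. PCs: A@1 B@2
Step 4: thread B executes B3 (x = 6). Shared: x=6 y=1. PCs: A@1 B@3

Answer: x=6 y=1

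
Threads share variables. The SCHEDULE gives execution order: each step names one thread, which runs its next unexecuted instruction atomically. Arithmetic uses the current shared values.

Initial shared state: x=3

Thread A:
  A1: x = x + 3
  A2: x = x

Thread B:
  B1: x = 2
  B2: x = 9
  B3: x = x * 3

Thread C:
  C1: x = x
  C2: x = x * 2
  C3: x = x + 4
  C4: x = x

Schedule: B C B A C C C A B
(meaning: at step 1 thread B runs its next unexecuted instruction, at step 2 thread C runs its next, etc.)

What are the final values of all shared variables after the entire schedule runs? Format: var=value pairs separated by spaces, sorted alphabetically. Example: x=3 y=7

Answer: x=84

Derivation:
Step 1: thread B executes B1 (x = 2). Shared: x=2. PCs: A@0 B@1 C@0
Step 2: thread C executes C1 (x = x). Shared: x=2. PCs: A@0 B@1 C@1
Step 3: thread B executes B2 (x = 9). Shared: x=9. PCs: A@0 B@2 C@1
Step 4: thread A executes A1 (x = x + 3). Shared: x=12. PCs: A@1 B@2 C@1
Step 5: thread C executes C2 (x = x * 2). Shared: x=24. PCs: A@1 B@2 C@2
Step 6: thread C executes C3 (x = x + 4). Shared: x=28. PCs: A@1 B@2 C@3
Step 7: thread C executes C4 (x = x). Shared: x=28. PCs: A@1 B@2 C@4
Step 8: thread A executes A2 (x = x). Shared: x=28. PCs: A@2 B@2 C@4
Step 9: thread B executes B3 (x = x * 3). Shared: x=84. PCs: A@2 B@3 C@4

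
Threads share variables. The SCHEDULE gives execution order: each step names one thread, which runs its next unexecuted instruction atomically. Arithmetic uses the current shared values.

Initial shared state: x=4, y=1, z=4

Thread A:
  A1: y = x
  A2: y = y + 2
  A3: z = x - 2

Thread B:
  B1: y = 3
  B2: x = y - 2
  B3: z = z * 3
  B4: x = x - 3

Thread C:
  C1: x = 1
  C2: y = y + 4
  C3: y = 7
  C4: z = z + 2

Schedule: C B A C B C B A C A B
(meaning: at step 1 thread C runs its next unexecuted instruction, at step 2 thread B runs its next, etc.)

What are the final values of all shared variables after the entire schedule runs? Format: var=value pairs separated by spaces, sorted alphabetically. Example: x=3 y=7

Answer: x=0 y=9 z=1

Derivation:
Step 1: thread C executes C1 (x = 1). Shared: x=1 y=1 z=4. PCs: A@0 B@0 C@1
Step 2: thread B executes B1 (y = 3). Shared: x=1 y=3 z=4. PCs: A@0 B@1 C@1
Step 3: thread A executes A1 (y = x). Shared: x=1 y=1 z=4. PCs: A@1 B@1 C@1
Step 4: thread C executes C2 (y = y + 4). Shared: x=1 y=5 z=4. PCs: A@1 B@1 C@2
Step 5: thread B executes B2 (x = y - 2). Shared: x=3 y=5 z=4. PCs: A@1 B@2 C@2
Step 6: thread C executes C3 (y = 7). Shared: x=3 y=7 z=4. PCs: A@1 B@2 C@3
Step 7: thread B executes B3 (z = z * 3). Shared: x=3 y=7 z=12. PCs: A@1 B@3 C@3
Step 8: thread A executes A2 (y = y + 2). Shared: x=3 y=9 z=12. PCs: A@2 B@3 C@3
Step 9: thread C executes C4 (z = z + 2). Shared: x=3 y=9 z=14. PCs: A@2 B@3 C@4
Step 10: thread A executes A3 (z = x - 2). Shared: x=3 y=9 z=1. PCs: A@3 B@3 C@4
Step 11: thread B executes B4 (x = x - 3). Shared: x=0 y=9 z=1. PCs: A@3 B@4 C@4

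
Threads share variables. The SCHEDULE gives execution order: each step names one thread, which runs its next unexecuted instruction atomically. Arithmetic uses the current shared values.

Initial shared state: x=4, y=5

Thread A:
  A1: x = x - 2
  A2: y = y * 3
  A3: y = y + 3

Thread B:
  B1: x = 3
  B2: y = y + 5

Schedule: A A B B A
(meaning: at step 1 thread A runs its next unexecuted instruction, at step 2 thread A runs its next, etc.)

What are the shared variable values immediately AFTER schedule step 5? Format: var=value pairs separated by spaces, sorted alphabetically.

Step 1: thread A executes A1 (x = x - 2). Shared: x=2 y=5. PCs: A@1 B@0
Step 2: thread A executes A2 (y = y * 3). Shared: x=2 y=15. PCs: A@2 B@0
Step 3: thread B executes B1 (x = 3). Shared: x=3 y=15. PCs: A@2 B@1
Step 4: thread B executes B2 (y = y + 5). Shared: x=3 y=20. PCs: A@2 B@2
Step 5: thread A executes A3 (y = y + 3). Shared: x=3 y=23. PCs: A@3 B@2

Answer: x=3 y=23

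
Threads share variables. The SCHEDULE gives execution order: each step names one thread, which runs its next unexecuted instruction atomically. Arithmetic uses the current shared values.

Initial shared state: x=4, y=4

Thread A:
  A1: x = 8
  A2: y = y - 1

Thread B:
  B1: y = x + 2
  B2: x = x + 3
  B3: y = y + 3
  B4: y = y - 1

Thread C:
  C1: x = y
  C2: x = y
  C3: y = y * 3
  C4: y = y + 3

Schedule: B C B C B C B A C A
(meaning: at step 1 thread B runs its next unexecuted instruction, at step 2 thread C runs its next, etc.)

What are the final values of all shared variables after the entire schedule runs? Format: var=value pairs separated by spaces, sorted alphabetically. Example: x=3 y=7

Answer: x=8 y=28

Derivation:
Step 1: thread B executes B1 (y = x + 2). Shared: x=4 y=6. PCs: A@0 B@1 C@0
Step 2: thread C executes C1 (x = y). Shared: x=6 y=6. PCs: A@0 B@1 C@1
Step 3: thread B executes B2 (x = x + 3). Shared: x=9 y=6. PCs: A@0 B@2 C@1
Step 4: thread C executes C2 (x = y). Shared: x=6 y=6. PCs: A@0 B@2 C@2
Step 5: thread B executes B3 (y = y + 3). Shared: x=6 y=9. PCs: A@0 B@3 C@2
Step 6: thread C executes C3 (y = y * 3). Shared: x=6 y=27. PCs: A@0 B@3 C@3
Step 7: thread B executes B4 (y = y - 1). Shared: x=6 y=26. PCs: A@0 B@4 C@3
Step 8: thread A executes A1 (x = 8). Shared: x=8 y=26. PCs: A@1 B@4 C@3
Step 9: thread C executes C4 (y = y + 3). Shared: x=8 y=29. PCs: A@1 B@4 C@4
Step 10: thread A executes A2 (y = y - 1). Shared: x=8 y=28. PCs: A@2 B@4 C@4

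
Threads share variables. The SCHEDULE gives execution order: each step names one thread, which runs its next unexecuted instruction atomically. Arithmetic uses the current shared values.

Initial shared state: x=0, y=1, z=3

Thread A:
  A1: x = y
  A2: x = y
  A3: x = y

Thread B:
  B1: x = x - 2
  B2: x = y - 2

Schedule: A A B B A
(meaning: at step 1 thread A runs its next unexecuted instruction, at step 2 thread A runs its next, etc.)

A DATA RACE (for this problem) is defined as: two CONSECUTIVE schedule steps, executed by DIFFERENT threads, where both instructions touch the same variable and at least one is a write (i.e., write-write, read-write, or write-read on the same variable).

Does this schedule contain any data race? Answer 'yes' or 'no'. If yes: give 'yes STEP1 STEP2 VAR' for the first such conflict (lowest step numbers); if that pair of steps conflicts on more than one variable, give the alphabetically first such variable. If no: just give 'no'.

Steps 1,2: same thread (A). No race.
Steps 2,3: A(x = y) vs B(x = x - 2). RACE on x (W-W).
Steps 3,4: same thread (B). No race.
Steps 4,5: B(x = y - 2) vs A(x = y). RACE on x (W-W).
First conflict at steps 2,3.

Answer: yes 2 3 x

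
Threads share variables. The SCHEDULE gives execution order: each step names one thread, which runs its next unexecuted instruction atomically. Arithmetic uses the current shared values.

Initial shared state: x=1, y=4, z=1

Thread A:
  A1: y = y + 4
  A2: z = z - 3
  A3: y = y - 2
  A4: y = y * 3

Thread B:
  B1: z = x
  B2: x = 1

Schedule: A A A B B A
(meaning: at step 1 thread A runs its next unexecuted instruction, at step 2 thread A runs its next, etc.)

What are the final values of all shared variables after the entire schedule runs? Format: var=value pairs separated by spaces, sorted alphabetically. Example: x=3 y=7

Answer: x=1 y=18 z=1

Derivation:
Step 1: thread A executes A1 (y = y + 4). Shared: x=1 y=8 z=1. PCs: A@1 B@0
Step 2: thread A executes A2 (z = z - 3). Shared: x=1 y=8 z=-2. PCs: A@2 B@0
Step 3: thread A executes A3 (y = y - 2). Shared: x=1 y=6 z=-2. PCs: A@3 B@0
Step 4: thread B executes B1 (z = x). Shared: x=1 y=6 z=1. PCs: A@3 B@1
Step 5: thread B executes B2 (x = 1). Shared: x=1 y=6 z=1. PCs: A@3 B@2
Step 6: thread A executes A4 (y = y * 3). Shared: x=1 y=18 z=1. PCs: A@4 B@2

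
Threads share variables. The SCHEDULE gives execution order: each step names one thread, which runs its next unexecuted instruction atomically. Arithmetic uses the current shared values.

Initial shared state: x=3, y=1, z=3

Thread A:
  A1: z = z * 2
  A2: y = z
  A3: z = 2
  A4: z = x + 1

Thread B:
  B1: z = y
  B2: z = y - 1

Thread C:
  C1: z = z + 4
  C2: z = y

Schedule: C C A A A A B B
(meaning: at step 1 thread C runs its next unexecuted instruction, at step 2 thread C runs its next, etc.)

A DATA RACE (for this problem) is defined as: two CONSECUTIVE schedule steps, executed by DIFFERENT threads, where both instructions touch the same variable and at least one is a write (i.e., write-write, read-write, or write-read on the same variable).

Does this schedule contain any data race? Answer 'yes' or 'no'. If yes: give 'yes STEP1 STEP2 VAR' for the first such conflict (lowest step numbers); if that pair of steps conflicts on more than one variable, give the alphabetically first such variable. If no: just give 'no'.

Answer: yes 2 3 z

Derivation:
Steps 1,2: same thread (C). No race.
Steps 2,3: C(z = y) vs A(z = z * 2). RACE on z (W-W).
Steps 3,4: same thread (A). No race.
Steps 4,5: same thread (A). No race.
Steps 5,6: same thread (A). No race.
Steps 6,7: A(z = x + 1) vs B(z = y). RACE on z (W-W).
Steps 7,8: same thread (B). No race.
First conflict at steps 2,3.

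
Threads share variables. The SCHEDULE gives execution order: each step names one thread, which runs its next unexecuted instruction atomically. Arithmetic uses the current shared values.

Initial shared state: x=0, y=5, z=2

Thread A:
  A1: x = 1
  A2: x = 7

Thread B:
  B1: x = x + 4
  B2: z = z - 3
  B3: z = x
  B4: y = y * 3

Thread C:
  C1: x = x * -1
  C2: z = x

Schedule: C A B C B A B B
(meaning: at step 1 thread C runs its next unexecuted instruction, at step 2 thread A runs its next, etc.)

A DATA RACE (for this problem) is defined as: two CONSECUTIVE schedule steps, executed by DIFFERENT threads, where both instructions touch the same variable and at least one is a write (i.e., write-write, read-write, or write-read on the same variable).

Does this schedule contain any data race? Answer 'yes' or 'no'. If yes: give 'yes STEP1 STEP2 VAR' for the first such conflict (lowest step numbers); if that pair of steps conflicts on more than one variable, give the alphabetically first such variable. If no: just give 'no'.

Answer: yes 1 2 x

Derivation:
Steps 1,2: C(x = x * -1) vs A(x = 1). RACE on x (W-W).
Steps 2,3: A(x = 1) vs B(x = x + 4). RACE on x (W-W).
Steps 3,4: B(x = x + 4) vs C(z = x). RACE on x (W-R).
Steps 4,5: C(z = x) vs B(z = z - 3). RACE on z (W-W).
Steps 5,6: B(r=z,w=z) vs A(r=-,w=x). No conflict.
Steps 6,7: A(x = 7) vs B(z = x). RACE on x (W-R).
Steps 7,8: same thread (B). No race.
First conflict at steps 1,2.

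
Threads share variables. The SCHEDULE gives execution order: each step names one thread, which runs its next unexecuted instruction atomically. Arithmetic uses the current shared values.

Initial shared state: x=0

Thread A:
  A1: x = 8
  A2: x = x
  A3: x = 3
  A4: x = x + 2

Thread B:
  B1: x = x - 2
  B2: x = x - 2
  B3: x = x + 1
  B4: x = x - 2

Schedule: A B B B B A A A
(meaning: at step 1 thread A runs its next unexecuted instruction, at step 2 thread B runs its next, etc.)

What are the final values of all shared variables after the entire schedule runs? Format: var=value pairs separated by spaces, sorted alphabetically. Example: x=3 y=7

Step 1: thread A executes A1 (x = 8). Shared: x=8. PCs: A@1 B@0
Step 2: thread B executes B1 (x = x - 2). Shared: x=6. PCs: A@1 B@1
Step 3: thread B executes B2 (x = x - 2). Shared: x=4. PCs: A@1 B@2
Step 4: thread B executes B3 (x = x + 1). Shared: x=5. PCs: A@1 B@3
Step 5: thread B executes B4 (x = x - 2). Shared: x=3. PCs: A@1 B@4
Step 6: thread A executes A2 (x = x). Shared: x=3. PCs: A@2 B@4
Step 7: thread A executes A3 (x = 3). Shared: x=3. PCs: A@3 B@4
Step 8: thread A executes A4 (x = x + 2). Shared: x=5. PCs: A@4 B@4

Answer: x=5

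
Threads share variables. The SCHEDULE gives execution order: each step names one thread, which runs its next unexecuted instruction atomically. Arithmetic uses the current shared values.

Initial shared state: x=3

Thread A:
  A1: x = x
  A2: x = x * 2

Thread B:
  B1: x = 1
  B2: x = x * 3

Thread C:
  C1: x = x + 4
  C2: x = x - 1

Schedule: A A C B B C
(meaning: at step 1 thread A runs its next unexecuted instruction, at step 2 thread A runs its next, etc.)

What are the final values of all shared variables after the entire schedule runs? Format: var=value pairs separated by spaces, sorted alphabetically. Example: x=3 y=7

Step 1: thread A executes A1 (x = x). Shared: x=3. PCs: A@1 B@0 C@0
Step 2: thread A executes A2 (x = x * 2). Shared: x=6. PCs: A@2 B@0 C@0
Step 3: thread C executes C1 (x = x + 4). Shared: x=10. PCs: A@2 B@0 C@1
Step 4: thread B executes B1 (x = 1). Shared: x=1. PCs: A@2 B@1 C@1
Step 5: thread B executes B2 (x = x * 3). Shared: x=3. PCs: A@2 B@2 C@1
Step 6: thread C executes C2 (x = x - 1). Shared: x=2. PCs: A@2 B@2 C@2

Answer: x=2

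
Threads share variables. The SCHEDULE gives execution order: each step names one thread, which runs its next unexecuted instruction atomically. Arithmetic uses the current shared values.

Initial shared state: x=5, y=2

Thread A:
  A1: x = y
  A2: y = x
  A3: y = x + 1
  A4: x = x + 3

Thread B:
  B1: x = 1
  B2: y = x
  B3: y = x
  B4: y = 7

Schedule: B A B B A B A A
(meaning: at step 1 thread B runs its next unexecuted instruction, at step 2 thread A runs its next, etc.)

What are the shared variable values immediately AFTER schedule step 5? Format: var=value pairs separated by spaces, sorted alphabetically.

Step 1: thread B executes B1 (x = 1). Shared: x=1 y=2. PCs: A@0 B@1
Step 2: thread A executes A1 (x = y). Shared: x=2 y=2. PCs: A@1 B@1
Step 3: thread B executes B2 (y = x). Shared: x=2 y=2. PCs: A@1 B@2
Step 4: thread B executes B3 (y = x). Shared: x=2 y=2. PCs: A@1 B@3
Step 5: thread A executes A2 (y = x). Shared: x=2 y=2. PCs: A@2 B@3

Answer: x=2 y=2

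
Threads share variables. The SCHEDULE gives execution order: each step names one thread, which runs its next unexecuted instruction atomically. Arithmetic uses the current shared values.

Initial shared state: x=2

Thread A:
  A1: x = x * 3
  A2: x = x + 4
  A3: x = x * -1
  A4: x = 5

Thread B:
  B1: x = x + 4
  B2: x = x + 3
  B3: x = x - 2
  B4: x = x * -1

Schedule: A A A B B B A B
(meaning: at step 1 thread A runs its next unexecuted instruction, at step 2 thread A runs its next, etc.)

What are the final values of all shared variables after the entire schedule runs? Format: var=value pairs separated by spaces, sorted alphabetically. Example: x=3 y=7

Step 1: thread A executes A1 (x = x * 3). Shared: x=6. PCs: A@1 B@0
Step 2: thread A executes A2 (x = x + 4). Shared: x=10. PCs: A@2 B@0
Step 3: thread A executes A3 (x = x * -1). Shared: x=-10. PCs: A@3 B@0
Step 4: thread B executes B1 (x = x + 4). Shared: x=-6. PCs: A@3 B@1
Step 5: thread B executes B2 (x = x + 3). Shared: x=-3. PCs: A@3 B@2
Step 6: thread B executes B3 (x = x - 2). Shared: x=-5. PCs: A@3 B@3
Step 7: thread A executes A4 (x = 5). Shared: x=5. PCs: A@4 B@3
Step 8: thread B executes B4 (x = x * -1). Shared: x=-5. PCs: A@4 B@4

Answer: x=-5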